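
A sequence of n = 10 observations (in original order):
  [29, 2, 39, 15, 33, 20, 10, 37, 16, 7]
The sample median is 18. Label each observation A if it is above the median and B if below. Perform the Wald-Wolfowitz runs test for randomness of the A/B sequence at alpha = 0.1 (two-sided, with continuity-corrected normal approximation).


Step 1: Compute median = 18; label A = above, B = below.
Labels in order: ABABAABABB  (n_A = 5, n_B = 5)
Step 2: Count runs R = 8.
Step 3: Under H0 (random ordering), E[R] = 2*n_A*n_B/(n_A+n_B) + 1 = 2*5*5/10 + 1 = 6.0000.
        Var[R] = 2*n_A*n_B*(2*n_A*n_B - n_A - n_B) / ((n_A+n_B)^2 * (n_A+n_B-1)) = 2000/900 = 2.2222.
        SD[R] = 1.4907.
Step 4: Continuity-corrected z = (R - 0.5 - E[R]) / SD[R] = (8 - 0.5 - 6.0000) / 1.4907 = 1.0062.
Step 5: Two-sided p-value via normal approximation = 2*(1 - Phi(|z|)) = 0.314305.
Step 6: alpha = 0.1. fail to reject H0.

R = 8, z = 1.0062, p = 0.314305, fail to reject H0.


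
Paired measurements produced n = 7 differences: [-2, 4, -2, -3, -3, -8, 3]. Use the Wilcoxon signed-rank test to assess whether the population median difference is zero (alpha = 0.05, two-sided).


Step 1: Drop any zero differences (none here) and take |d_i|.
|d| = [2, 4, 2, 3, 3, 8, 3]
Step 2: Midrank |d_i| (ties get averaged ranks).
ranks: |2|->1.5, |4|->6, |2|->1.5, |3|->4, |3|->4, |8|->7, |3|->4
Step 3: Attach original signs; sum ranks with positive sign and with negative sign.
W+ = 6 + 4 = 10
W- = 1.5 + 1.5 + 4 + 4 + 7 = 18
(Check: W+ + W- = 28 should equal n(n+1)/2 = 28.)
Step 4: Test statistic W = min(W+, W-) = 10.
Step 5: Ties in |d|, so use the tie-corrected normal approximation.
        E[W] = n(n+1)/4 = 7*8/4 = 14.
        Tie groups: |d|=2 (t=2), |d|=3 (t=3); sum(t^3 - t) = 30.
        Var[W] = n(n+1)(2n+1)/24 - sum(t^3-t)/48 = 840/24 - 30/48 = 34.375.
        z = (W - E[W]) / sqrt(Var[W]) = (10 - 14) / 5.8630 = -0.6822.
        Two-sided p = 2*Phi(z) = 0.495086.
Step 6: alpha = 0.05. fail to reject H0.

W+ = 10, W- = 18, W = min = 10, p = 0.495086, fail to reject H0.


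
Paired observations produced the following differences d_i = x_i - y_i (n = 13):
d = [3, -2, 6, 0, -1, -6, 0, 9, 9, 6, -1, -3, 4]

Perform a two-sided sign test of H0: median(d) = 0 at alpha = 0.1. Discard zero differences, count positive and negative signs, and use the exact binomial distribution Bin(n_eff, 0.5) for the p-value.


Step 1: Discard zero differences. Original n = 13; n_eff = number of nonzero differences = 11.
Nonzero differences (with sign): +3, -2, +6, -1, -6, +9, +9, +6, -1, -3, +4
Step 2: Count signs: positive = 6, negative = 5.
Step 3: Under H0: P(positive) = 0.5, so the number of positives S ~ Bin(11, 0.5).
Step 4: Two-sided exact p-value = sum of Bin(11,0.5) probabilities at or below the observed probability = 1.000000.
Step 5: alpha = 0.1. fail to reject H0.

n_eff = 11, pos = 6, neg = 5, p = 1.000000, fail to reject H0.


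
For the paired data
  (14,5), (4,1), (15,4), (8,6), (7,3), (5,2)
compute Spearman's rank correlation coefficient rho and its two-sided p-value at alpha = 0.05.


Step 1: Rank x and y separately (midranks; no ties here).
rank(x): 14->5, 4->1, 15->6, 8->4, 7->3, 5->2
rank(y): 5->5, 1->1, 4->4, 6->6, 3->3, 2->2
Step 2: d_i = R_x(i) - R_y(i); compute d_i^2.
  (5-5)^2=0, (1-1)^2=0, (6-4)^2=4, (4-6)^2=4, (3-3)^2=0, (2-2)^2=0
sum(d^2) = 8.
Step 3: rho = 1 - 6*8 / (6*(6^2 - 1)) = 1 - 48/210 = 0.771429.
Step 4: Under H0, t = rho * sqrt((n-2)/(1-rho^2)) = 2.4247 ~ t(4).
Step 5: Two-sided p-value from the t-distribution with 4 df = 0.072397.
Step 6: alpha = 0.05. fail to reject H0.

rho = 0.7714, p = 0.072397, fail to reject H0 at alpha = 0.05.


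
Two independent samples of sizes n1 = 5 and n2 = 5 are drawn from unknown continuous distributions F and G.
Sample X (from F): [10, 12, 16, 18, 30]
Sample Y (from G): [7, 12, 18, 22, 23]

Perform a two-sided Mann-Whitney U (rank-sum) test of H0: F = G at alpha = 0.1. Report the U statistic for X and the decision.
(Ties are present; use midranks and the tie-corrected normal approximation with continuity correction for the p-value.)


Step 1: Combine and sort all 10 observations; assign midranks.
sorted (value, group): (7,Y), (10,X), (12,X), (12,Y), (16,X), (18,X), (18,Y), (22,Y), (23,Y), (30,X)
ranks: 7->1, 10->2, 12->3.5, 12->3.5, 16->5, 18->6.5, 18->6.5, 22->8, 23->9, 30->10
Step 2: Rank sum for X: R1 = 2 + 3.5 + 5 + 6.5 + 10 = 27.
Step 3: U_X = R1 - n1(n1+1)/2 = 27 - 5*6/2 = 27 - 15 = 12.
       U_Y = n1*n2 - U_X = 25 - 12 = 13.
Step 4: Ties are present, so use the tie-corrected normal approximation (with continuity correction) for the p-value.
Step 5: p-value = 1.000000; compare to alpha = 0.1. fail to reject H0.

U_X = 12, p = 1.000000, fail to reject H0 at alpha = 0.1.


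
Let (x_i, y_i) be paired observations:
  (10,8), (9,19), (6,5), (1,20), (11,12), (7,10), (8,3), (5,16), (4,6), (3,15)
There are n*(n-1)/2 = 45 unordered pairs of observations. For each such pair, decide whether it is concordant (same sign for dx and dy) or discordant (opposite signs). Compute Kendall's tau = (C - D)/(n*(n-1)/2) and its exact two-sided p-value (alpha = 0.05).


Step 1: Enumerate the 45 unordered pairs (i,j) with i<j and classify each by sign(x_j-x_i) * sign(y_j-y_i).
  (1,2):dx=-1,dy=+11->D; (1,3):dx=-4,dy=-3->C; (1,4):dx=-9,dy=+12->D; (1,5):dx=+1,dy=+4->C
  (1,6):dx=-3,dy=+2->D; (1,7):dx=-2,dy=-5->C; (1,8):dx=-5,dy=+8->D; (1,9):dx=-6,dy=-2->C
  (1,10):dx=-7,dy=+7->D; (2,3):dx=-3,dy=-14->C; (2,4):dx=-8,dy=+1->D; (2,5):dx=+2,dy=-7->D
  (2,6):dx=-2,dy=-9->C; (2,7):dx=-1,dy=-16->C; (2,8):dx=-4,dy=-3->C; (2,9):dx=-5,dy=-13->C
  (2,10):dx=-6,dy=-4->C; (3,4):dx=-5,dy=+15->D; (3,5):dx=+5,dy=+7->C; (3,6):dx=+1,dy=+5->C
  (3,7):dx=+2,dy=-2->D; (3,8):dx=-1,dy=+11->D; (3,9):dx=-2,dy=+1->D; (3,10):dx=-3,dy=+10->D
  (4,5):dx=+10,dy=-8->D; (4,6):dx=+6,dy=-10->D; (4,7):dx=+7,dy=-17->D; (4,8):dx=+4,dy=-4->D
  (4,9):dx=+3,dy=-14->D; (4,10):dx=+2,dy=-5->D; (5,6):dx=-4,dy=-2->C; (5,7):dx=-3,dy=-9->C
  (5,8):dx=-6,dy=+4->D; (5,9):dx=-7,dy=-6->C; (5,10):dx=-8,dy=+3->D; (6,7):dx=+1,dy=-7->D
  (6,8):dx=-2,dy=+6->D; (6,9):dx=-3,dy=-4->C; (6,10):dx=-4,dy=+5->D; (7,8):dx=-3,dy=+13->D
  (7,9):dx=-4,dy=+3->D; (7,10):dx=-5,dy=+12->D; (8,9):dx=-1,dy=-10->C; (8,10):dx=-2,dy=-1->C
  (9,10):dx=-1,dy=+9->D
Step 2: C = 18, D = 27, total pairs = 45.
Step 3: tau = (C - D)/(n(n-1)/2) = (18 - 27)/45 = -0.200000.
Step 4: Exact two-sided p-value (enumerate n! = 3628800 permutations of y under H0): p = 0.484313.
Step 5: alpha = 0.05. fail to reject H0.

tau_b = -0.2000 (C=18, D=27), p = 0.484313, fail to reject H0.


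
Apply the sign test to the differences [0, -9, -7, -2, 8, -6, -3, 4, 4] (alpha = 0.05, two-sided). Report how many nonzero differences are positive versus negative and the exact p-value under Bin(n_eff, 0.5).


Step 1: Discard zero differences. Original n = 9; n_eff = number of nonzero differences = 8.
Nonzero differences (with sign): -9, -7, -2, +8, -6, -3, +4, +4
Step 2: Count signs: positive = 3, negative = 5.
Step 3: Under H0: P(positive) = 0.5, so the number of positives S ~ Bin(8, 0.5).
Step 4: Two-sided exact p-value = sum of Bin(8,0.5) probabilities at or below the observed probability = 0.726562.
Step 5: alpha = 0.05. fail to reject H0.

n_eff = 8, pos = 3, neg = 5, p = 0.726562, fail to reject H0.


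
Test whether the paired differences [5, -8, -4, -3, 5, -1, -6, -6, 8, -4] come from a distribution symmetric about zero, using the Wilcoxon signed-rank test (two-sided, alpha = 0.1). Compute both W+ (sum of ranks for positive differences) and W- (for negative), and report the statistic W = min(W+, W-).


Step 1: Drop any zero differences (none here) and take |d_i|.
|d| = [5, 8, 4, 3, 5, 1, 6, 6, 8, 4]
Step 2: Midrank |d_i| (ties get averaged ranks).
ranks: |5|->5.5, |8|->9.5, |4|->3.5, |3|->2, |5|->5.5, |1|->1, |6|->7.5, |6|->7.5, |8|->9.5, |4|->3.5
Step 3: Attach original signs; sum ranks with positive sign and with negative sign.
W+ = 5.5 + 5.5 + 9.5 = 20.5
W- = 9.5 + 3.5 + 2 + 1 + 7.5 + 7.5 + 3.5 = 34.5
(Check: W+ + W- = 55 should equal n(n+1)/2 = 55.)
Step 4: Test statistic W = min(W+, W-) = 20.5.
Step 5: Ties in |d|, so use the tie-corrected normal approximation.
        E[W] = n(n+1)/4 = 10*11/4 = 27.5.
        Tie groups: |d|=4 (t=2), |d|=5 (t=2), |d|=6 (t=2), |d|=8 (t=2); sum(t^3 - t) = 24.
        Var[W] = n(n+1)(2n+1)/24 - sum(t^3-t)/48 = 2310/24 - 24/48 = 95.75.
        z = (W - E[W]) / sqrt(Var[W]) = (20.5 - 27.5) / 9.7852 = -0.7154.
        Two-sided p = 2*Phi(z) = 0.474383.
Step 6: alpha = 0.1. fail to reject H0.

W+ = 20.5, W- = 34.5, W = min = 20.5, p = 0.474383, fail to reject H0.


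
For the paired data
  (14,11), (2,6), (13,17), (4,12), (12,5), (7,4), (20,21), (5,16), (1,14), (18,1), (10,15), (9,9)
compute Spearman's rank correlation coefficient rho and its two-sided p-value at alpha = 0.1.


Step 1: Rank x and y separately (midranks; no ties here).
rank(x): 14->10, 2->2, 13->9, 4->3, 12->8, 7->5, 20->12, 5->4, 1->1, 18->11, 10->7, 9->6
rank(y): 11->6, 6->4, 17->11, 12->7, 5->3, 4->2, 21->12, 16->10, 14->8, 1->1, 15->9, 9->5
Step 2: d_i = R_x(i) - R_y(i); compute d_i^2.
  (10-6)^2=16, (2-4)^2=4, (9-11)^2=4, (3-7)^2=16, (8-3)^2=25, (5-2)^2=9, (12-12)^2=0, (4-10)^2=36, (1-8)^2=49, (11-1)^2=100, (7-9)^2=4, (6-5)^2=1
sum(d^2) = 264.
Step 3: rho = 1 - 6*264 / (12*(12^2 - 1)) = 1 - 1584/1716 = 0.076923.
Step 4: Under H0, t = rho * sqrt((n-2)/(1-rho^2)) = 0.2440 ~ t(10).
Step 5: Two-sided p-value from the t-distribution with 10 df = 0.812183.
Step 6: alpha = 0.1. fail to reject H0.

rho = 0.0769, p = 0.812183, fail to reject H0 at alpha = 0.1.


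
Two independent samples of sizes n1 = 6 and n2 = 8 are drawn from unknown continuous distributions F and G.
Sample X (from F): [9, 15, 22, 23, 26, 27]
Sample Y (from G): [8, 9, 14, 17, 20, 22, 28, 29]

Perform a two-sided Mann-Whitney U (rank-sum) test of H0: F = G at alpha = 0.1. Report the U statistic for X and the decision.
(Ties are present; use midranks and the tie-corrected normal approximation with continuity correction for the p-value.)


Step 1: Combine and sort all 14 observations; assign midranks.
sorted (value, group): (8,Y), (9,X), (9,Y), (14,Y), (15,X), (17,Y), (20,Y), (22,X), (22,Y), (23,X), (26,X), (27,X), (28,Y), (29,Y)
ranks: 8->1, 9->2.5, 9->2.5, 14->4, 15->5, 17->6, 20->7, 22->8.5, 22->8.5, 23->10, 26->11, 27->12, 28->13, 29->14
Step 2: Rank sum for X: R1 = 2.5 + 5 + 8.5 + 10 + 11 + 12 = 49.
Step 3: U_X = R1 - n1(n1+1)/2 = 49 - 6*7/2 = 49 - 21 = 28.
       U_Y = n1*n2 - U_X = 48 - 28 = 20.
Step 4: Ties are present, so use the tie-corrected normal approximation (with continuity correction) for the p-value.
Step 5: p-value = 0.650661; compare to alpha = 0.1. fail to reject H0.

U_X = 28, p = 0.650661, fail to reject H0 at alpha = 0.1.


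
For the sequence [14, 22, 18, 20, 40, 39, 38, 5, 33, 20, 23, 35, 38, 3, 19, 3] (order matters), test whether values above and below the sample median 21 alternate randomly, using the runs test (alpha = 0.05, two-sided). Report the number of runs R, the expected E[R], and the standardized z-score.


Step 1: Compute median = 21; label A = above, B = below.
Labels in order: BABBAAABABAAABBB  (n_A = 8, n_B = 8)
Step 2: Count runs R = 9.
Step 3: Under H0 (random ordering), E[R] = 2*n_A*n_B/(n_A+n_B) + 1 = 2*8*8/16 + 1 = 9.0000.
        Var[R] = 2*n_A*n_B*(2*n_A*n_B - n_A - n_B) / ((n_A+n_B)^2 * (n_A+n_B-1)) = 14336/3840 = 3.7333.
        SD[R] = 1.9322.
Step 4: R = E[R], so z = 0 with no continuity correction.
Step 5: Two-sided p-value via normal approximation = 2*(1 - Phi(|z|)) = 1.000000.
Step 6: alpha = 0.05. fail to reject H0.

R = 9, z = 0.0000, p = 1.000000, fail to reject H0.


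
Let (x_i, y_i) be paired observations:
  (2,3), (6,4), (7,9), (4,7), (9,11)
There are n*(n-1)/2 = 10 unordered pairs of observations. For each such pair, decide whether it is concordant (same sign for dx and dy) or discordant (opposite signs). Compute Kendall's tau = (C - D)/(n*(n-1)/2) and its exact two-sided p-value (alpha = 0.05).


Step 1: Enumerate the 10 unordered pairs (i,j) with i<j and classify each by sign(x_j-x_i) * sign(y_j-y_i).
  (1,2):dx=+4,dy=+1->C; (1,3):dx=+5,dy=+6->C; (1,4):dx=+2,dy=+4->C; (1,5):dx=+7,dy=+8->C
  (2,3):dx=+1,dy=+5->C; (2,4):dx=-2,dy=+3->D; (2,5):dx=+3,dy=+7->C; (3,4):dx=-3,dy=-2->C
  (3,5):dx=+2,dy=+2->C; (4,5):dx=+5,dy=+4->C
Step 2: C = 9, D = 1, total pairs = 10.
Step 3: tau = (C - D)/(n(n-1)/2) = (9 - 1)/10 = 0.800000.
Step 4: Exact two-sided p-value (enumerate n! = 120 permutations of y under H0): p = 0.083333.
Step 5: alpha = 0.05. fail to reject H0.

tau_b = 0.8000 (C=9, D=1), p = 0.083333, fail to reject H0.


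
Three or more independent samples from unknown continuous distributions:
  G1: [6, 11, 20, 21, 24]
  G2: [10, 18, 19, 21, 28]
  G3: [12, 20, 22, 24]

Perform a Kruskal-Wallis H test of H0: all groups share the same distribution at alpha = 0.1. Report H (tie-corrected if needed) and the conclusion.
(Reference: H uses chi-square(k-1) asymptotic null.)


Step 1: Combine all N = 14 observations and assign midranks.
sorted (value, group, rank): (6,G1,1), (10,G2,2), (11,G1,3), (12,G3,4), (18,G2,5), (19,G2,6), (20,G1,7.5), (20,G3,7.5), (21,G1,9.5), (21,G2,9.5), (22,G3,11), (24,G1,12.5), (24,G3,12.5), (28,G2,14)
Step 2: Sum ranks within each group.
R_1 = 33.5 (n_1 = 5)
R_2 = 36.5 (n_2 = 5)
R_3 = 35 (n_3 = 4)
Step 3: H = 12/(N(N+1)) * sum(R_i^2/n_i) - 3(N+1)
     = 12/(14*15) * (33.5^2/5 + 36.5^2/5 + 35^2/4) - 3*15
     = 0.057143 * 797.15 - 45
     = 0.551429.
Step 4: Ties present; correction factor C = 1 - 18/(14^3 - 14) = 0.993407. Corrected H = 0.551429 / 0.993407 = 0.555088.
Step 5: Under H0, H ~ chi^2(2); p-value = 0.757642.
Step 6: alpha = 0.1. fail to reject H0.

H = 0.5551, df = 2, p = 0.757642, fail to reject H0.


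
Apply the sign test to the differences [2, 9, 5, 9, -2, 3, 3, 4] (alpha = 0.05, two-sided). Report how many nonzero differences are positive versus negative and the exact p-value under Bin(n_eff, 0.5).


Step 1: Discard zero differences. Original n = 8; n_eff = number of nonzero differences = 8.
Nonzero differences (with sign): +2, +9, +5, +9, -2, +3, +3, +4
Step 2: Count signs: positive = 7, negative = 1.
Step 3: Under H0: P(positive) = 0.5, so the number of positives S ~ Bin(8, 0.5).
Step 4: Two-sided exact p-value = sum of Bin(8,0.5) probabilities at or below the observed probability = 0.070312.
Step 5: alpha = 0.05. fail to reject H0.

n_eff = 8, pos = 7, neg = 1, p = 0.070312, fail to reject H0.


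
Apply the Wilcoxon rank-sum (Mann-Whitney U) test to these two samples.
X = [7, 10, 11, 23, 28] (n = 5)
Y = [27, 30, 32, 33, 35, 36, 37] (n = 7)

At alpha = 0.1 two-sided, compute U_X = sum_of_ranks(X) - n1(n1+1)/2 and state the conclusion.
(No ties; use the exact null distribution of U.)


Step 1: Combine and sort all 12 observations; assign midranks.
sorted (value, group): (7,X), (10,X), (11,X), (23,X), (27,Y), (28,X), (30,Y), (32,Y), (33,Y), (35,Y), (36,Y), (37,Y)
ranks: 7->1, 10->2, 11->3, 23->4, 27->5, 28->6, 30->7, 32->8, 33->9, 35->10, 36->11, 37->12
Step 2: Rank sum for X: R1 = 1 + 2 + 3 + 4 + 6 = 16.
Step 3: U_X = R1 - n1(n1+1)/2 = 16 - 5*6/2 = 16 - 15 = 1.
       U_Y = n1*n2 - U_X = 35 - 1 = 34.
Step 4: No ties, so the exact null distribution of U (based on enumerating the C(12,5) = 792 equally likely rank assignments) gives the two-sided p-value.
Step 5: p-value = 0.005051; compare to alpha = 0.1. reject H0.

U_X = 1, p = 0.005051, reject H0 at alpha = 0.1.


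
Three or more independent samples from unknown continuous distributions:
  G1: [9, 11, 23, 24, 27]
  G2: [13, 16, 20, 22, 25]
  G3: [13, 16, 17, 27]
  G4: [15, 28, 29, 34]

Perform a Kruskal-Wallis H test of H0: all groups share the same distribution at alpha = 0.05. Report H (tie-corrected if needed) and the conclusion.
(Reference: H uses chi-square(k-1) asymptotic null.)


Step 1: Combine all N = 18 observations and assign midranks.
sorted (value, group, rank): (9,G1,1), (11,G1,2), (13,G2,3.5), (13,G3,3.5), (15,G4,5), (16,G2,6.5), (16,G3,6.5), (17,G3,8), (20,G2,9), (22,G2,10), (23,G1,11), (24,G1,12), (25,G2,13), (27,G1,14.5), (27,G3,14.5), (28,G4,16), (29,G4,17), (34,G4,18)
Step 2: Sum ranks within each group.
R_1 = 40.5 (n_1 = 5)
R_2 = 42 (n_2 = 5)
R_3 = 32.5 (n_3 = 4)
R_4 = 56 (n_4 = 4)
Step 3: H = 12/(N(N+1)) * sum(R_i^2/n_i) - 3(N+1)
     = 12/(18*19) * (40.5^2/5 + 42^2/5 + 32.5^2/4 + 56^2/4) - 3*19
     = 0.035088 * 1728.91 - 57
     = 3.663596.
Step 4: Ties present; correction factor C = 1 - 18/(18^3 - 18) = 0.996904. Corrected H = 3.663596 / 0.996904 = 3.674974.
Step 5: Under H0, H ~ chi^2(3); p-value = 0.298767.
Step 6: alpha = 0.05. fail to reject H0.

H = 3.6750, df = 3, p = 0.298767, fail to reject H0.


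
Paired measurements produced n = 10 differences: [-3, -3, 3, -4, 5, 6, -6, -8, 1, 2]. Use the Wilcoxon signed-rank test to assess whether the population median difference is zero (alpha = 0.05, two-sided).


Step 1: Drop any zero differences (none here) and take |d_i|.
|d| = [3, 3, 3, 4, 5, 6, 6, 8, 1, 2]
Step 2: Midrank |d_i| (ties get averaged ranks).
ranks: |3|->4, |3|->4, |3|->4, |4|->6, |5|->7, |6|->8.5, |6|->8.5, |8|->10, |1|->1, |2|->2
Step 3: Attach original signs; sum ranks with positive sign and with negative sign.
W+ = 4 + 7 + 8.5 + 1 + 2 = 22.5
W- = 4 + 4 + 6 + 8.5 + 10 = 32.5
(Check: W+ + W- = 55 should equal n(n+1)/2 = 55.)
Step 4: Test statistic W = min(W+, W-) = 22.5.
Step 5: Ties in |d|, so use the tie-corrected normal approximation.
        E[W] = n(n+1)/4 = 10*11/4 = 27.5.
        Tie groups: |d|=3 (t=3), |d|=6 (t=2); sum(t^3 - t) = 30.
        Var[W] = n(n+1)(2n+1)/24 - sum(t^3-t)/48 = 2310/24 - 30/48 = 95.625.
        z = (W - E[W]) / sqrt(Var[W]) = (22.5 - 27.5) / 9.7788 = -0.5113.
        Two-sided p = 2*Phi(z) = 0.609134.
Step 6: alpha = 0.05. fail to reject H0.

W+ = 22.5, W- = 32.5, W = min = 22.5, p = 0.609134, fail to reject H0.


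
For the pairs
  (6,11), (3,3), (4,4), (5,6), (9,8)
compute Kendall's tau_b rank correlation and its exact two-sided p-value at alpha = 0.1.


Step 1: Enumerate the 10 unordered pairs (i,j) with i<j and classify each by sign(x_j-x_i) * sign(y_j-y_i).
  (1,2):dx=-3,dy=-8->C; (1,3):dx=-2,dy=-7->C; (1,4):dx=-1,dy=-5->C; (1,5):dx=+3,dy=-3->D
  (2,3):dx=+1,dy=+1->C; (2,4):dx=+2,dy=+3->C; (2,5):dx=+6,dy=+5->C; (3,4):dx=+1,dy=+2->C
  (3,5):dx=+5,dy=+4->C; (4,5):dx=+4,dy=+2->C
Step 2: C = 9, D = 1, total pairs = 10.
Step 3: tau = (C - D)/(n(n-1)/2) = (9 - 1)/10 = 0.800000.
Step 4: Exact two-sided p-value (enumerate n! = 120 permutations of y under H0): p = 0.083333.
Step 5: alpha = 0.1. reject H0.

tau_b = 0.8000 (C=9, D=1), p = 0.083333, reject H0.


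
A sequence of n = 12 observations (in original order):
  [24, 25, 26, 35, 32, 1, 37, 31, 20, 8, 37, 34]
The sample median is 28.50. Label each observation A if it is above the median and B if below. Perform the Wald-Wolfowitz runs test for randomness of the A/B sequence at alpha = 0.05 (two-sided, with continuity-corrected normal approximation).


Step 1: Compute median = 28.50; label A = above, B = below.
Labels in order: BBBAABAABBAA  (n_A = 6, n_B = 6)
Step 2: Count runs R = 6.
Step 3: Under H0 (random ordering), E[R] = 2*n_A*n_B/(n_A+n_B) + 1 = 2*6*6/12 + 1 = 7.0000.
        Var[R] = 2*n_A*n_B*(2*n_A*n_B - n_A - n_B) / ((n_A+n_B)^2 * (n_A+n_B-1)) = 4320/1584 = 2.7273.
        SD[R] = 1.6514.
Step 4: Continuity-corrected z = (R + 0.5 - E[R]) / SD[R] = (6 + 0.5 - 7.0000) / 1.6514 = -0.3028.
Step 5: Two-sided p-value via normal approximation = 2*(1 - Phi(|z|)) = 0.762069.
Step 6: alpha = 0.05. fail to reject H0.

R = 6, z = -0.3028, p = 0.762069, fail to reject H0.


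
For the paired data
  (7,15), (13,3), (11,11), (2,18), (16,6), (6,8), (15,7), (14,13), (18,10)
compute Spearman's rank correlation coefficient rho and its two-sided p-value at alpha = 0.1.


Step 1: Rank x and y separately (midranks; no ties here).
rank(x): 7->3, 13->5, 11->4, 2->1, 16->8, 6->2, 15->7, 14->6, 18->9
rank(y): 15->8, 3->1, 11->6, 18->9, 6->2, 8->4, 7->3, 13->7, 10->5
Step 2: d_i = R_x(i) - R_y(i); compute d_i^2.
  (3-8)^2=25, (5-1)^2=16, (4-6)^2=4, (1-9)^2=64, (8-2)^2=36, (2-4)^2=4, (7-3)^2=16, (6-7)^2=1, (9-5)^2=16
sum(d^2) = 182.
Step 3: rho = 1 - 6*182 / (9*(9^2 - 1)) = 1 - 1092/720 = -0.516667.
Step 4: Under H0, t = rho * sqrt((n-2)/(1-rho^2)) = -1.5966 ~ t(7).
Step 5: Two-sided p-value from the t-distribution with 7 df = 0.154390.
Step 6: alpha = 0.1. fail to reject H0.

rho = -0.5167, p = 0.154390, fail to reject H0 at alpha = 0.1.


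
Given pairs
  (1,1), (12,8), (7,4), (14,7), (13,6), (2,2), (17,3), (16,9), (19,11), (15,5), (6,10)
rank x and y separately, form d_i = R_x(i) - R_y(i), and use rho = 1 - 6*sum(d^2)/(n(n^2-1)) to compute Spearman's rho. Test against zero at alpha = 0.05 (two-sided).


Step 1: Rank x and y separately (midranks; no ties here).
rank(x): 1->1, 12->5, 7->4, 14->7, 13->6, 2->2, 17->10, 16->9, 19->11, 15->8, 6->3
rank(y): 1->1, 8->8, 4->4, 7->7, 6->6, 2->2, 3->3, 9->9, 11->11, 5->5, 10->10
Step 2: d_i = R_x(i) - R_y(i); compute d_i^2.
  (1-1)^2=0, (5-8)^2=9, (4-4)^2=0, (7-7)^2=0, (6-6)^2=0, (2-2)^2=0, (10-3)^2=49, (9-9)^2=0, (11-11)^2=0, (8-5)^2=9, (3-10)^2=49
sum(d^2) = 116.
Step 3: rho = 1 - 6*116 / (11*(11^2 - 1)) = 1 - 696/1320 = 0.472727.
Step 4: Under H0, t = rho * sqrt((n-2)/(1-rho^2)) = 1.6094 ~ t(9).
Step 5: Two-sided p-value from the t-distribution with 9 df = 0.141999.
Step 6: alpha = 0.05. fail to reject H0.

rho = 0.4727, p = 0.141999, fail to reject H0 at alpha = 0.05.


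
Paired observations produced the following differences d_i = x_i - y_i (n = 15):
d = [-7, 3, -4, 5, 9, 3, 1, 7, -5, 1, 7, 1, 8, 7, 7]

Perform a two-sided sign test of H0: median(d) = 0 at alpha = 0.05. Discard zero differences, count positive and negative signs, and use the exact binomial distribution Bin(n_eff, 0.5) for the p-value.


Step 1: Discard zero differences. Original n = 15; n_eff = number of nonzero differences = 15.
Nonzero differences (with sign): -7, +3, -4, +5, +9, +3, +1, +7, -5, +1, +7, +1, +8, +7, +7
Step 2: Count signs: positive = 12, negative = 3.
Step 3: Under H0: P(positive) = 0.5, so the number of positives S ~ Bin(15, 0.5).
Step 4: Two-sided exact p-value = sum of Bin(15,0.5) probabilities at or below the observed probability = 0.035156.
Step 5: alpha = 0.05. reject H0.

n_eff = 15, pos = 12, neg = 3, p = 0.035156, reject H0.


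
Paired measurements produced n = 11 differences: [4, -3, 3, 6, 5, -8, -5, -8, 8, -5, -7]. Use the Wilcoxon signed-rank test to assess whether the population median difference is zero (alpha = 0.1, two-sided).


Step 1: Drop any zero differences (none here) and take |d_i|.
|d| = [4, 3, 3, 6, 5, 8, 5, 8, 8, 5, 7]
Step 2: Midrank |d_i| (ties get averaged ranks).
ranks: |4|->3, |3|->1.5, |3|->1.5, |6|->7, |5|->5, |8|->10, |5|->5, |8|->10, |8|->10, |5|->5, |7|->8
Step 3: Attach original signs; sum ranks with positive sign and with negative sign.
W+ = 3 + 1.5 + 7 + 5 + 10 = 26.5
W- = 1.5 + 10 + 5 + 10 + 5 + 8 = 39.5
(Check: W+ + W- = 66 should equal n(n+1)/2 = 66.)
Step 4: Test statistic W = min(W+, W-) = 26.5.
Step 5: Ties in |d|, so use the tie-corrected normal approximation.
        E[W] = n(n+1)/4 = 11*12/4 = 33.
        Tie groups: |d|=3 (t=2), |d|=5 (t=3), |d|=8 (t=3); sum(t^3 - t) = 54.
        Var[W] = n(n+1)(2n+1)/24 - sum(t^3-t)/48 = 3036/24 - 54/48 = 125.375.
        z = (W - E[W]) / sqrt(Var[W]) = (26.5 - 33) / 11.1971 = -0.5805.
        Two-sided p = 2*Phi(z) = 0.561572.
Step 6: alpha = 0.1. fail to reject H0.

W+ = 26.5, W- = 39.5, W = min = 26.5, p = 0.561572, fail to reject H0.


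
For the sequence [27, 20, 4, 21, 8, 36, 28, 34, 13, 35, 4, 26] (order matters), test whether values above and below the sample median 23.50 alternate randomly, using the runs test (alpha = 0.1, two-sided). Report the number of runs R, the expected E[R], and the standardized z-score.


Step 1: Compute median = 23.50; label A = above, B = below.
Labels in order: ABBBBAAABABA  (n_A = 6, n_B = 6)
Step 2: Count runs R = 7.
Step 3: Under H0 (random ordering), E[R] = 2*n_A*n_B/(n_A+n_B) + 1 = 2*6*6/12 + 1 = 7.0000.
        Var[R] = 2*n_A*n_B*(2*n_A*n_B - n_A - n_B) / ((n_A+n_B)^2 * (n_A+n_B-1)) = 4320/1584 = 2.7273.
        SD[R] = 1.6514.
Step 4: R = E[R], so z = 0 with no continuity correction.
Step 5: Two-sided p-value via normal approximation = 2*(1 - Phi(|z|)) = 1.000000.
Step 6: alpha = 0.1. fail to reject H0.

R = 7, z = 0.0000, p = 1.000000, fail to reject H0.


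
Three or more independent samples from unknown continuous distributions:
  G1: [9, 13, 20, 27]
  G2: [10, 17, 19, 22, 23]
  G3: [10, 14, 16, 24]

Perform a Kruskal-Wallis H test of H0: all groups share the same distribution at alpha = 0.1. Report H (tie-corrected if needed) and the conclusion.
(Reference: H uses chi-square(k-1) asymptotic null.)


Step 1: Combine all N = 13 observations and assign midranks.
sorted (value, group, rank): (9,G1,1), (10,G2,2.5), (10,G3,2.5), (13,G1,4), (14,G3,5), (16,G3,6), (17,G2,7), (19,G2,8), (20,G1,9), (22,G2,10), (23,G2,11), (24,G3,12), (27,G1,13)
Step 2: Sum ranks within each group.
R_1 = 27 (n_1 = 4)
R_2 = 38.5 (n_2 = 5)
R_3 = 25.5 (n_3 = 4)
Step 3: H = 12/(N(N+1)) * sum(R_i^2/n_i) - 3(N+1)
     = 12/(13*14) * (27^2/4 + 38.5^2/5 + 25.5^2/4) - 3*14
     = 0.065934 * 641.263 - 42
     = 0.281044.
Step 4: Ties present; correction factor C = 1 - 6/(13^3 - 13) = 0.997253. Corrected H = 0.281044 / 0.997253 = 0.281818.
Step 5: Under H0, H ~ chi^2(2); p-value = 0.868568.
Step 6: alpha = 0.1. fail to reject H0.

H = 0.2818, df = 2, p = 0.868568, fail to reject H0.


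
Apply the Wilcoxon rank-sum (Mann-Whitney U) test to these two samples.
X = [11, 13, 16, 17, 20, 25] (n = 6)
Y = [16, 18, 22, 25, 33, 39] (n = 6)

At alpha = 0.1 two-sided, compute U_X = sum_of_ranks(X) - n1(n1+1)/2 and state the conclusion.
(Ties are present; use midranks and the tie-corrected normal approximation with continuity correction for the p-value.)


Step 1: Combine and sort all 12 observations; assign midranks.
sorted (value, group): (11,X), (13,X), (16,X), (16,Y), (17,X), (18,Y), (20,X), (22,Y), (25,X), (25,Y), (33,Y), (39,Y)
ranks: 11->1, 13->2, 16->3.5, 16->3.5, 17->5, 18->6, 20->7, 22->8, 25->9.5, 25->9.5, 33->11, 39->12
Step 2: Rank sum for X: R1 = 1 + 2 + 3.5 + 5 + 7 + 9.5 = 28.
Step 3: U_X = R1 - n1(n1+1)/2 = 28 - 6*7/2 = 28 - 21 = 7.
       U_Y = n1*n2 - U_X = 36 - 7 = 29.
Step 4: Ties are present, so use the tie-corrected normal approximation (with continuity correction) for the p-value.
Step 5: p-value = 0.091554; compare to alpha = 0.1. reject H0.

U_X = 7, p = 0.091554, reject H0 at alpha = 0.1.


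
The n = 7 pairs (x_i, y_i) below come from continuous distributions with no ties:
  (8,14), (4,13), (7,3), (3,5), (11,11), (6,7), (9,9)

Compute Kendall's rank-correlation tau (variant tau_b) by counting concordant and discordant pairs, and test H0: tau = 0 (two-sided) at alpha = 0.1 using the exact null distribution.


Step 1: Enumerate the 21 unordered pairs (i,j) with i<j and classify each by sign(x_j-x_i) * sign(y_j-y_i).
  (1,2):dx=-4,dy=-1->C; (1,3):dx=-1,dy=-11->C; (1,4):dx=-5,dy=-9->C; (1,5):dx=+3,dy=-3->D
  (1,6):dx=-2,dy=-7->C; (1,7):dx=+1,dy=-5->D; (2,3):dx=+3,dy=-10->D; (2,4):dx=-1,dy=-8->C
  (2,5):dx=+7,dy=-2->D; (2,6):dx=+2,dy=-6->D; (2,7):dx=+5,dy=-4->D; (3,4):dx=-4,dy=+2->D
  (3,5):dx=+4,dy=+8->C; (3,6):dx=-1,dy=+4->D; (3,7):dx=+2,dy=+6->C; (4,5):dx=+8,dy=+6->C
  (4,6):dx=+3,dy=+2->C; (4,7):dx=+6,dy=+4->C; (5,6):dx=-5,dy=-4->C; (5,7):dx=-2,dy=-2->C
  (6,7):dx=+3,dy=+2->C
Step 2: C = 13, D = 8, total pairs = 21.
Step 3: tau = (C - D)/(n(n-1)/2) = (13 - 8)/21 = 0.238095.
Step 4: Exact two-sided p-value (enumerate n! = 5040 permutations of y under H0): p = 0.561905.
Step 5: alpha = 0.1. fail to reject H0.

tau_b = 0.2381 (C=13, D=8), p = 0.561905, fail to reject H0.


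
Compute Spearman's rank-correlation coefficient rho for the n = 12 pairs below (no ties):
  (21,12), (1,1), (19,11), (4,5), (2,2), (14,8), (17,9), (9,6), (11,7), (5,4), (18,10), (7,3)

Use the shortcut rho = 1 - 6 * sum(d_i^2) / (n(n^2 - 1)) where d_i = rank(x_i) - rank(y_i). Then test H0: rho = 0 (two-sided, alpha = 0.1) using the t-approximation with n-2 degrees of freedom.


Step 1: Rank x and y separately (midranks; no ties here).
rank(x): 21->12, 1->1, 19->11, 4->3, 2->2, 14->8, 17->9, 9->6, 11->7, 5->4, 18->10, 7->5
rank(y): 12->12, 1->1, 11->11, 5->5, 2->2, 8->8, 9->9, 6->6, 7->7, 4->4, 10->10, 3->3
Step 2: d_i = R_x(i) - R_y(i); compute d_i^2.
  (12-12)^2=0, (1-1)^2=0, (11-11)^2=0, (3-5)^2=4, (2-2)^2=0, (8-8)^2=0, (9-9)^2=0, (6-6)^2=0, (7-7)^2=0, (4-4)^2=0, (10-10)^2=0, (5-3)^2=4
sum(d^2) = 8.
Step 3: rho = 1 - 6*8 / (12*(12^2 - 1)) = 1 - 48/1716 = 0.972028.
Step 4: Under H0, t = rho * sqrt((n-2)/(1-rho^2)) = 13.0876 ~ t(10).
Step 5: Two-sided p-value from the t-distribution with 10 df = 0.000000.
Step 6: alpha = 0.1. reject H0.

rho = 0.9720, p = 0.000000, reject H0 at alpha = 0.1.


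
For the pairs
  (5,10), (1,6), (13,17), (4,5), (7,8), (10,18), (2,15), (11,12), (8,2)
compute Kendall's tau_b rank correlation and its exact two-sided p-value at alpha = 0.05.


Step 1: Enumerate the 36 unordered pairs (i,j) with i<j and classify each by sign(x_j-x_i) * sign(y_j-y_i).
  (1,2):dx=-4,dy=-4->C; (1,3):dx=+8,dy=+7->C; (1,4):dx=-1,dy=-5->C; (1,5):dx=+2,dy=-2->D
  (1,6):dx=+5,dy=+8->C; (1,7):dx=-3,dy=+5->D; (1,8):dx=+6,dy=+2->C; (1,9):dx=+3,dy=-8->D
  (2,3):dx=+12,dy=+11->C; (2,4):dx=+3,dy=-1->D; (2,5):dx=+6,dy=+2->C; (2,6):dx=+9,dy=+12->C
  (2,7):dx=+1,dy=+9->C; (2,8):dx=+10,dy=+6->C; (2,9):dx=+7,dy=-4->D; (3,4):dx=-9,dy=-12->C
  (3,5):dx=-6,dy=-9->C; (3,6):dx=-3,dy=+1->D; (3,7):dx=-11,dy=-2->C; (3,8):dx=-2,dy=-5->C
  (3,9):dx=-5,dy=-15->C; (4,5):dx=+3,dy=+3->C; (4,6):dx=+6,dy=+13->C; (4,7):dx=-2,dy=+10->D
  (4,8):dx=+7,dy=+7->C; (4,9):dx=+4,dy=-3->D; (5,6):dx=+3,dy=+10->C; (5,7):dx=-5,dy=+7->D
  (5,8):dx=+4,dy=+4->C; (5,9):dx=+1,dy=-6->D; (6,7):dx=-8,dy=-3->C; (6,8):dx=+1,dy=-6->D
  (6,9):dx=-2,dy=-16->C; (7,8):dx=+9,dy=-3->D; (7,9):dx=+6,dy=-13->D; (8,9):dx=-3,dy=-10->C
Step 2: C = 23, D = 13, total pairs = 36.
Step 3: tau = (C - D)/(n(n-1)/2) = (23 - 13)/36 = 0.277778.
Step 4: Exact two-sided p-value (enumerate n! = 362880 permutations of y under H0): p = 0.358488.
Step 5: alpha = 0.05. fail to reject H0.

tau_b = 0.2778 (C=23, D=13), p = 0.358488, fail to reject H0.


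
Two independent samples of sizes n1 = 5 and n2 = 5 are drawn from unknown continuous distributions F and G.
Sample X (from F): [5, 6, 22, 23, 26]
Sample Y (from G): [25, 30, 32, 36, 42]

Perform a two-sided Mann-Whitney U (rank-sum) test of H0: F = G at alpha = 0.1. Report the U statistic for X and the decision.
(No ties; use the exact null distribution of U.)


Step 1: Combine and sort all 10 observations; assign midranks.
sorted (value, group): (5,X), (6,X), (22,X), (23,X), (25,Y), (26,X), (30,Y), (32,Y), (36,Y), (42,Y)
ranks: 5->1, 6->2, 22->3, 23->4, 25->5, 26->6, 30->7, 32->8, 36->9, 42->10
Step 2: Rank sum for X: R1 = 1 + 2 + 3 + 4 + 6 = 16.
Step 3: U_X = R1 - n1(n1+1)/2 = 16 - 5*6/2 = 16 - 15 = 1.
       U_Y = n1*n2 - U_X = 25 - 1 = 24.
Step 4: No ties, so the exact null distribution of U (based on enumerating the C(10,5) = 252 equally likely rank assignments) gives the two-sided p-value.
Step 5: p-value = 0.015873; compare to alpha = 0.1. reject H0.

U_X = 1, p = 0.015873, reject H0 at alpha = 0.1.


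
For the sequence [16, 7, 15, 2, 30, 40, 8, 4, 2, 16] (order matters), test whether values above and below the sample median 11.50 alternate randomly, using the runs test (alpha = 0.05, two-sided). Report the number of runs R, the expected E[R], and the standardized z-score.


Step 1: Compute median = 11.50; label A = above, B = below.
Labels in order: ABABAABBBA  (n_A = 5, n_B = 5)
Step 2: Count runs R = 7.
Step 3: Under H0 (random ordering), E[R] = 2*n_A*n_B/(n_A+n_B) + 1 = 2*5*5/10 + 1 = 6.0000.
        Var[R] = 2*n_A*n_B*(2*n_A*n_B - n_A - n_B) / ((n_A+n_B)^2 * (n_A+n_B-1)) = 2000/900 = 2.2222.
        SD[R] = 1.4907.
Step 4: Continuity-corrected z = (R - 0.5 - E[R]) / SD[R] = (7 - 0.5 - 6.0000) / 1.4907 = 0.3354.
Step 5: Two-sided p-value via normal approximation = 2*(1 - Phi(|z|)) = 0.737316.
Step 6: alpha = 0.05. fail to reject H0.

R = 7, z = 0.3354, p = 0.737316, fail to reject H0.


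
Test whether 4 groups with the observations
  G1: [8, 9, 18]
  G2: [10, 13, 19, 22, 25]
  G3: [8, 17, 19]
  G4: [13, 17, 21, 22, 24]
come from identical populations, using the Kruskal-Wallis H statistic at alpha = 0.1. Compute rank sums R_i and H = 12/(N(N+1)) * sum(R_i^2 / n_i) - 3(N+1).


Step 1: Combine all N = 16 observations and assign midranks.
sorted (value, group, rank): (8,G1,1.5), (8,G3,1.5), (9,G1,3), (10,G2,4), (13,G2,5.5), (13,G4,5.5), (17,G3,7.5), (17,G4,7.5), (18,G1,9), (19,G2,10.5), (19,G3,10.5), (21,G4,12), (22,G2,13.5), (22,G4,13.5), (24,G4,15), (25,G2,16)
Step 2: Sum ranks within each group.
R_1 = 13.5 (n_1 = 3)
R_2 = 49.5 (n_2 = 5)
R_3 = 19.5 (n_3 = 3)
R_4 = 53.5 (n_4 = 5)
Step 3: H = 12/(N(N+1)) * sum(R_i^2/n_i) - 3(N+1)
     = 12/(16*17) * (13.5^2/3 + 49.5^2/5 + 19.5^2/3 + 53.5^2/5) - 3*17
     = 0.044118 * 1250 - 51
     = 4.147059.
Step 4: Ties present; correction factor C = 1 - 30/(16^3 - 16) = 0.992647. Corrected H = 4.147059 / 0.992647 = 4.177778.
Step 5: Under H0, H ~ chi^2(3); p-value = 0.242896.
Step 6: alpha = 0.1. fail to reject H0.

H = 4.1778, df = 3, p = 0.242896, fail to reject H0.


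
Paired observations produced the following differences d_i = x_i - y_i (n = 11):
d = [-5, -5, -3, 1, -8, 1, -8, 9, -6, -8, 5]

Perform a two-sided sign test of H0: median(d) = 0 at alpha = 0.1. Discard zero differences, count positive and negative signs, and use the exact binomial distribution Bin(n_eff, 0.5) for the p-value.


Step 1: Discard zero differences. Original n = 11; n_eff = number of nonzero differences = 11.
Nonzero differences (with sign): -5, -5, -3, +1, -8, +1, -8, +9, -6, -8, +5
Step 2: Count signs: positive = 4, negative = 7.
Step 3: Under H0: P(positive) = 0.5, so the number of positives S ~ Bin(11, 0.5).
Step 4: Two-sided exact p-value = sum of Bin(11,0.5) probabilities at or below the observed probability = 0.548828.
Step 5: alpha = 0.1. fail to reject H0.

n_eff = 11, pos = 4, neg = 7, p = 0.548828, fail to reject H0.


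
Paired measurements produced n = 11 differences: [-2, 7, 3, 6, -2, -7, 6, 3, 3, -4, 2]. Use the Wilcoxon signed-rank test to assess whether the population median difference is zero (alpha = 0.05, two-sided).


Step 1: Drop any zero differences (none here) and take |d_i|.
|d| = [2, 7, 3, 6, 2, 7, 6, 3, 3, 4, 2]
Step 2: Midrank |d_i| (ties get averaged ranks).
ranks: |2|->2, |7|->10.5, |3|->5, |6|->8.5, |2|->2, |7|->10.5, |6|->8.5, |3|->5, |3|->5, |4|->7, |2|->2
Step 3: Attach original signs; sum ranks with positive sign and with negative sign.
W+ = 10.5 + 5 + 8.5 + 8.5 + 5 + 5 + 2 = 44.5
W- = 2 + 2 + 10.5 + 7 = 21.5
(Check: W+ + W- = 66 should equal n(n+1)/2 = 66.)
Step 4: Test statistic W = min(W+, W-) = 21.5.
Step 5: Ties in |d|, so use the tie-corrected normal approximation.
        E[W] = n(n+1)/4 = 11*12/4 = 33.
        Tie groups: |d|=2 (t=3), |d|=3 (t=3), |d|=6 (t=2), |d|=7 (t=2); sum(t^3 - t) = 60.
        Var[W] = n(n+1)(2n+1)/24 - sum(t^3-t)/48 = 3036/24 - 60/48 = 125.25.
        z = (W - E[W]) / sqrt(Var[W]) = (21.5 - 33) / 11.1915 = -1.0276.
        Two-sided p = 2*Phi(z) = 0.304155.
Step 6: alpha = 0.05. fail to reject H0.

W+ = 44.5, W- = 21.5, W = min = 21.5, p = 0.304155, fail to reject H0.


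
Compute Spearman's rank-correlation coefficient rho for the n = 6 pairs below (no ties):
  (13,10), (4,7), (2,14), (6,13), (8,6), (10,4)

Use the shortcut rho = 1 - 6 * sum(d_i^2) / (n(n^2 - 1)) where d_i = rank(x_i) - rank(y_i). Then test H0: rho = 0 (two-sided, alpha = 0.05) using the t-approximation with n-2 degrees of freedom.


Step 1: Rank x and y separately (midranks; no ties here).
rank(x): 13->6, 4->2, 2->1, 6->3, 8->4, 10->5
rank(y): 10->4, 7->3, 14->6, 13->5, 6->2, 4->1
Step 2: d_i = R_x(i) - R_y(i); compute d_i^2.
  (6-4)^2=4, (2-3)^2=1, (1-6)^2=25, (3-5)^2=4, (4-2)^2=4, (5-1)^2=16
sum(d^2) = 54.
Step 3: rho = 1 - 6*54 / (6*(6^2 - 1)) = 1 - 324/210 = -0.542857.
Step 4: Under H0, t = rho * sqrt((n-2)/(1-rho^2)) = -1.2928 ~ t(4).
Step 5: Two-sided p-value from the t-distribution with 4 df = 0.265703.
Step 6: alpha = 0.05. fail to reject H0.

rho = -0.5429, p = 0.265703, fail to reject H0 at alpha = 0.05.


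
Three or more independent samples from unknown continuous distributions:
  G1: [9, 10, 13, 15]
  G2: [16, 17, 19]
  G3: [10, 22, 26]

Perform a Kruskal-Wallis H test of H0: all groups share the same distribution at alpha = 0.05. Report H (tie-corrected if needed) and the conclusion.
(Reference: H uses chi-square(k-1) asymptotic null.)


Step 1: Combine all N = 10 observations and assign midranks.
sorted (value, group, rank): (9,G1,1), (10,G1,2.5), (10,G3,2.5), (13,G1,4), (15,G1,5), (16,G2,6), (17,G2,7), (19,G2,8), (22,G3,9), (26,G3,10)
Step 2: Sum ranks within each group.
R_1 = 12.5 (n_1 = 4)
R_2 = 21 (n_2 = 3)
R_3 = 21.5 (n_3 = 3)
Step 3: H = 12/(N(N+1)) * sum(R_i^2/n_i) - 3(N+1)
     = 12/(10*11) * (12.5^2/4 + 21^2/3 + 21.5^2/3) - 3*11
     = 0.109091 * 340.146 - 33
     = 4.106818.
Step 4: Ties present; correction factor C = 1 - 6/(10^3 - 10) = 0.993939. Corrected H = 4.106818 / 0.993939 = 4.131860.
Step 5: Under H0, H ~ chi^2(2); p-value = 0.126700.
Step 6: alpha = 0.05. fail to reject H0.

H = 4.1319, df = 2, p = 0.126700, fail to reject H0.


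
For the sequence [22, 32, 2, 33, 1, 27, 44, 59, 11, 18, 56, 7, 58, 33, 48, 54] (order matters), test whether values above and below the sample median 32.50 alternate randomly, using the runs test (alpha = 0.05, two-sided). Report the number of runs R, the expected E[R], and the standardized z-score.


Step 1: Compute median = 32.50; label A = above, B = below.
Labels in order: BBBABBAABBABAAAA  (n_A = 8, n_B = 8)
Step 2: Count runs R = 8.
Step 3: Under H0 (random ordering), E[R] = 2*n_A*n_B/(n_A+n_B) + 1 = 2*8*8/16 + 1 = 9.0000.
        Var[R] = 2*n_A*n_B*(2*n_A*n_B - n_A - n_B) / ((n_A+n_B)^2 * (n_A+n_B-1)) = 14336/3840 = 3.7333.
        SD[R] = 1.9322.
Step 4: Continuity-corrected z = (R + 0.5 - E[R]) / SD[R] = (8 + 0.5 - 9.0000) / 1.9322 = -0.2588.
Step 5: Two-sided p-value via normal approximation = 2*(1 - Phi(|z|)) = 0.795809.
Step 6: alpha = 0.05. fail to reject H0.

R = 8, z = -0.2588, p = 0.795809, fail to reject H0.


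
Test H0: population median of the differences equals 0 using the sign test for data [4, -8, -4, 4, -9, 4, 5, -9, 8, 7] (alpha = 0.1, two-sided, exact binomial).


Step 1: Discard zero differences. Original n = 10; n_eff = number of nonzero differences = 10.
Nonzero differences (with sign): +4, -8, -4, +4, -9, +4, +5, -9, +8, +7
Step 2: Count signs: positive = 6, negative = 4.
Step 3: Under H0: P(positive) = 0.5, so the number of positives S ~ Bin(10, 0.5).
Step 4: Two-sided exact p-value = sum of Bin(10,0.5) probabilities at or below the observed probability = 0.753906.
Step 5: alpha = 0.1. fail to reject H0.

n_eff = 10, pos = 6, neg = 4, p = 0.753906, fail to reject H0.


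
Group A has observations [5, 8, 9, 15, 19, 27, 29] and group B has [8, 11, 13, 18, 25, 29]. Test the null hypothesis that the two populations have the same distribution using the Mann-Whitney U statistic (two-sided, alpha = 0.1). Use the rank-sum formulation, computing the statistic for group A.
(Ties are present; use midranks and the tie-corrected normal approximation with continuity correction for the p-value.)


Step 1: Combine and sort all 13 observations; assign midranks.
sorted (value, group): (5,X), (8,X), (8,Y), (9,X), (11,Y), (13,Y), (15,X), (18,Y), (19,X), (25,Y), (27,X), (29,X), (29,Y)
ranks: 5->1, 8->2.5, 8->2.5, 9->4, 11->5, 13->6, 15->7, 18->8, 19->9, 25->10, 27->11, 29->12.5, 29->12.5
Step 2: Rank sum for X: R1 = 1 + 2.5 + 4 + 7 + 9 + 11 + 12.5 = 47.
Step 3: U_X = R1 - n1(n1+1)/2 = 47 - 7*8/2 = 47 - 28 = 19.
       U_Y = n1*n2 - U_X = 42 - 19 = 23.
Step 4: Ties are present, so use the tie-corrected normal approximation (with continuity correction) for the p-value.
Step 5: p-value = 0.829863; compare to alpha = 0.1. fail to reject H0.

U_X = 19, p = 0.829863, fail to reject H0 at alpha = 0.1.


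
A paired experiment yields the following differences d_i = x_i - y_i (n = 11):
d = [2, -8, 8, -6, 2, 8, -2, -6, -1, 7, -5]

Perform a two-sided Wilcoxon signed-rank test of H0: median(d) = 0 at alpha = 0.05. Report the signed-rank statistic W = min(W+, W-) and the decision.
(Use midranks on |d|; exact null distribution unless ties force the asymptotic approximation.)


Step 1: Drop any zero differences (none here) and take |d_i|.
|d| = [2, 8, 8, 6, 2, 8, 2, 6, 1, 7, 5]
Step 2: Midrank |d_i| (ties get averaged ranks).
ranks: |2|->3, |8|->10, |8|->10, |6|->6.5, |2|->3, |8|->10, |2|->3, |6|->6.5, |1|->1, |7|->8, |5|->5
Step 3: Attach original signs; sum ranks with positive sign and with negative sign.
W+ = 3 + 10 + 3 + 10 + 8 = 34
W- = 10 + 6.5 + 3 + 6.5 + 1 + 5 = 32
(Check: W+ + W- = 66 should equal n(n+1)/2 = 66.)
Step 4: Test statistic W = min(W+, W-) = 32.
Step 5: Ties in |d|, so use the tie-corrected normal approximation.
        E[W] = n(n+1)/4 = 11*12/4 = 33.
        Tie groups: |d|=2 (t=3), |d|=6 (t=2), |d|=8 (t=3); sum(t^3 - t) = 54.
        Var[W] = n(n+1)(2n+1)/24 - sum(t^3-t)/48 = 3036/24 - 54/48 = 125.375.
        z = (W - E[W]) / sqrt(Var[W]) = (32 - 33) / 11.1971 = -0.0893.
        Two-sided p = 2*Phi(z) = 0.928836.
Step 6: alpha = 0.05. fail to reject H0.

W+ = 34, W- = 32, W = min = 32, p = 0.928836, fail to reject H0.
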